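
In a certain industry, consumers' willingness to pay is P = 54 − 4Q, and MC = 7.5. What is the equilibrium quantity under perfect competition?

Under competition P = MC = 7.5, so Q = (54 − 7.5)/4 = 11.625.

Q = 11.625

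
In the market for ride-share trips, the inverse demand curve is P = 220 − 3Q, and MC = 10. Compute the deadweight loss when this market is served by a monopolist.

Perfect competition: P = MC = 10, so 220 − 3Q = 10 and Q = 70.
Monopoly sets MR = MC: 220 − 6Q = 10 ⇒ Q = 35, P = 220 − 3·35 = 115.
DWL is the triangle between Q = 35 and Q = 70: ½·(70 − 35)·(115 − 10) = 1837.5.

DWL = 1837.5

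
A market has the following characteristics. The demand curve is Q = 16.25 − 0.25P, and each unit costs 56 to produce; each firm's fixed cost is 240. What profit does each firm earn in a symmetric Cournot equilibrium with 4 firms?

Inverting demand: P = 65 − 4Q.
Cournot with 4 identical firms: the symmetric best-response condition is 65 − 20q = 56. Each firm produces q = 0.45, total output Q = 1.8, price P = 57.8.
Each firm's profit = (57.8 − 56)·0.45 − 240 = −239.19.

π_i = −239.19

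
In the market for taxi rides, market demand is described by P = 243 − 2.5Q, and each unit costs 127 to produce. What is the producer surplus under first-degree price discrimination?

PS = 2691.2

Under first-degree price discrimination the firm charges each unit its demand price and produces up to where P = MC, i.e. Q = 46.4. Consumer surplus is zero; producer surplus equals total surplus.
PS = ½·(243 − 127)·46.4 = 2691.2.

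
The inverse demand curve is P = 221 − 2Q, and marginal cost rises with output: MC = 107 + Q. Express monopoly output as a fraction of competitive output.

The monopolist equates marginal revenue to marginal cost: 221 − 4Q = 107 + Q, so Q = 22.8. From demand, P = 175.4.
Competitive equilibrium sets price equal to marginal cost: 221 − 2Q = 107 + Q, so Q = 38 and P = 145.
Ratio Q_m/Q_c = 22.8/38 = 0.6.

Q_m/Q_c = 0.6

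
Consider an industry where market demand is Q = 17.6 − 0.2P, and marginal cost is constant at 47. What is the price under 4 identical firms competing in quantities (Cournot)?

P = 55.2

Inverting demand: P = 88 − 5Q.
In a 4-firm Cournot equilibrium, symmetry and the first-order condition give q = (88 − 47)/(25) = 1.64. So Q = 6.56 and P = 55.2.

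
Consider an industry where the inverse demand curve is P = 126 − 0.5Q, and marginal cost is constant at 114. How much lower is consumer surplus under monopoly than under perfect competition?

Consumer surplus falls by 108

Under competition P = MC = 114, so Q = (126 − 114)/0.5 = 24.
CS = ½·(126 − 114)·24 = 144.
Monopoly sets MR = MC: 126 − Q = 114 ⇒ Q = 12, P = 126 − 0.5·12 = 120.
CS = ½·(126 − 120)·12 = 36.
Change in consumer surplus: 36 − 144 = −108.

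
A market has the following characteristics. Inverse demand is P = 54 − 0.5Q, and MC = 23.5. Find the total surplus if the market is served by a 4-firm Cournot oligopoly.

With 4 symmetric Cournot firms, each firm's FOC gives 54 − 2.5q = 23.5, so q = 12.2, Q = 4·12.2 = 48.8, and P = 29.6.
CS = ½·(54 − 29.6)·48.8 = 595.36; PS = (29.6 − 23.5)·48.8 = 297.68; TS = 893.04.

TS = 893.04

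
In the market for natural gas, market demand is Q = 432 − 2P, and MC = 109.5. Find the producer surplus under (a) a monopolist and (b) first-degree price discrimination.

Monopoly: PS = 5671.125; Perfect PD: PS = 11342.25

Inverting demand: P = 216 − 0.5Q.
Monopoly sets MR = MC: 216 − Q = 109.5 ⇒ Q = 106.5, P = 216 − 0.5·106.5 = 162.75.
PS = (162.75 − 109.5)·106.5 = 5671.125.
A perfectly discriminating monopolist sells every unit with P(Q) ≥ MC(Q), so output equals the competitive quantity Q = 213. Each buyer pays their reservation price, so CS = 0 and the firm captures all surplus.
PS = ½·(216 − 109.5)·213 = 11342.25.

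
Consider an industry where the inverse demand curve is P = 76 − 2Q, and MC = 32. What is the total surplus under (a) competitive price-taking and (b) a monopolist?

Under competition P = MC = 32, so Q = (76 − 32)/2 = 22.
CS = ½·(76 − 32)·22 = 484; PS = (32 − 32)·22 = 0; TS = 484.
A monopolist chooses Q where MR = MC. MR = 76 − 4Q; setting this equal to 32 gives Q = 11 and P = 54.
CS = ½·(76 − 54)·11 = 121; PS = (54 − 32)·11 = 242; TS = 363.

Competition: TS = 484; Monopoly: TS = 363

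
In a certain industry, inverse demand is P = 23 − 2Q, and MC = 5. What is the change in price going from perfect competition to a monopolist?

P rises by 9

Under competition P = MC = 5, so Q = (23 − 5)/2 = 9.
The monopolist equates marginal revenue to marginal cost: 23 − 4Q = 5, so Q = 4.5. From demand, P = 14.
Change in price: 14 − 5 = 9.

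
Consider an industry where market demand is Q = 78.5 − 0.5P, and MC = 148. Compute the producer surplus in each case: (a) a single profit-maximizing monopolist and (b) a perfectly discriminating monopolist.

Monopoly: PS = 10.125; Perfect PD: PS = 20.25

Inverting demand: P = 157 − 2Q.
Monopoly sets MR = MC: 157 − 4Q = 148 ⇒ Q = 2.25, P = 157 − 2·2.25 = 152.5.
PS = (152.5 − 148)·2.25 = 10.125.
A perfectly discriminating monopolist sells every unit with P(Q) ≥ MC(Q), so output equals the competitive quantity Q = 4.5. Each buyer pays their reservation price, so CS = 0 and the firm captures all surplus.
PS = ½·(157 − 148)·4.5 = 20.25.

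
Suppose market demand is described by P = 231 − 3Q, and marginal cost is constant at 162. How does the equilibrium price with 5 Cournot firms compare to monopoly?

In a 5-firm Cournot equilibrium, symmetry and the first-order condition give q = (231 − 162)/(18) = 23/6. So Q = 115/6 and P = 173.5.
The monopolist equates marginal revenue to marginal cost: 231 − 6Q = 162, so Q = 11.5. From demand, P = 196.5.

Cournot: P = 173.5; Monopoly: P = 196.5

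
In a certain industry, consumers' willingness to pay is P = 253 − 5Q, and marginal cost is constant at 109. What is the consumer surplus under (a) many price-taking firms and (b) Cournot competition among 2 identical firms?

Perfect competition: P = MC = 109, so 253 − 5Q = 109 and Q = 28.8.
CS = ½·(253 − 109)·28.8 = 2073.6.
Cournot with 2 identical firms: the symmetric best-response condition is 253 − 15q = 109. Each firm produces q = 9.6, total output Q = 19.2, price P = 157.
CS = ½·(253 − 157)·19.2 = 921.6.

Competition: CS = 2073.6; Cournot: CS = 921.6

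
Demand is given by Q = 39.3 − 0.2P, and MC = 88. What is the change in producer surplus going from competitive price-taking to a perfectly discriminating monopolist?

Producer surplus rises by 1177.225

Inverting demand: P = 196.5 − 5Q.
Competitive firms price at marginal cost: P = 88, giving Q = 21.7.
PS = (88 − 88)·21.7 = 0.
A perfectly discriminating monopolist sells every unit with P(Q) ≥ MC(Q), so output equals the competitive quantity Q = 21.7. Each buyer pays their reservation price, so CS = 0 and the firm captures all surplus.
PS = ½·(196.5 − 88)·21.7 = 1177.225.
Change in producer surplus: 1177.225 − 0 = 1177.225.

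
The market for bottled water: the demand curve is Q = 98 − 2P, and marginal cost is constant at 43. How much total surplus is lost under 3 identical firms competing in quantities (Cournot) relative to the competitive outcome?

DWL = 2.25

Inverting demand: P = 49 − 0.5Q.
Under competition P = MC = 43, so Q = (49 − 43)/0.5 = 12.
With 3 symmetric Cournot firms, each firm's FOC gives 49 − 2q = 43, so q = 3, Q = 3·3 = 9, and P = 44.5.
DWL is the triangle between Q = 9 and Q = 12: ½·(12 − 9)·(44.5 − 43) = 2.25.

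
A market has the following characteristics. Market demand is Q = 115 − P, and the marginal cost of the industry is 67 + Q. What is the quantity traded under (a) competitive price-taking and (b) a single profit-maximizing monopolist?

Inverting demand: P = 115 − Q.
Competitive equilibrium sets price equal to marginal cost: 115 − Q = 67 + Q, so Q = 24 and P = 91.
A monopolist chooses Q where MR = MC. MR = 115 − 2Q; setting this equal to 67 + Q gives Q = 16 and P = 99.

Competition: Q = 24; Monopoly: Q = 16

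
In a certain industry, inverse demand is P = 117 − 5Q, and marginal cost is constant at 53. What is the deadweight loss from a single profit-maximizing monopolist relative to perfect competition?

Competitive firms price at marginal cost: P = 53, giving Q = 12.8.
A monopolist chooses Q where MR = MC. MR = 117 − 10Q; setting this equal to 53 gives Q = 6.4 and P = 85.
DWL is the triangle between Q = 6.4 and Q = 12.8: ½·(12.8 − 6.4)·(85 − 53) = 102.4.

DWL = 102.4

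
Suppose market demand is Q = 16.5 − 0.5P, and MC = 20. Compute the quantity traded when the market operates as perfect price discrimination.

Q = 6.5

Inverting demand: P = 33 − 2Q.
Under first-degree price discrimination the firm charges each unit its demand price and produces up to where P = MC, i.e. Q = 6.5. Consumer surplus is zero; producer surplus equals total surplus.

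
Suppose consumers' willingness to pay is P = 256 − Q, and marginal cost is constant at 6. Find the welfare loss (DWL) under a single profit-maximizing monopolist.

DWL = 7812.5

Competitive firms price at marginal cost: P = 6, giving Q = 250.
The monopolist equates marginal revenue to marginal cost: 256 − 2Q = 6, so Q = 125. From demand, P = 131.
DWL is the triangle between Q = 125 and Q = 250: ½·(250 − 125)·(131 − 6) = 7812.5.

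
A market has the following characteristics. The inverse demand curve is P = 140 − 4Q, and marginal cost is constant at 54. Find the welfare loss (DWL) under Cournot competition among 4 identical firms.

DWL = 36.98

Perfect competition: P = MC = 54, so 140 − 4Q = 54 and Q = 21.5.
With 4 symmetric Cournot firms, each firm's FOC gives 140 − 20q = 54, so q = 4.3, Q = 4·4.3 = 17.2, and P = 71.2.
DWL is the triangle between Q = 17.2 and Q = 21.5: ½·(21.5 − 17.2)·(71.2 − 54) = 36.98.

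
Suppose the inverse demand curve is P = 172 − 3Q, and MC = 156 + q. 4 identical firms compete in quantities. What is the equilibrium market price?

P = 160

With 4 symmetric Cournot firms, each firm's FOC gives 172 − 15q = 156 + q, so q = 1, Q = 4·1 = 4, and P = 160.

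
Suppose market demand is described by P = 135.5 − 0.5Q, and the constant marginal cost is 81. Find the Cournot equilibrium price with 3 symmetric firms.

In a 3-firm Cournot equilibrium, symmetry and the first-order condition give q = (135.5 − 81)/(2) = 27.25. So Q = 81.75 and P = 94.625.

P = 94.625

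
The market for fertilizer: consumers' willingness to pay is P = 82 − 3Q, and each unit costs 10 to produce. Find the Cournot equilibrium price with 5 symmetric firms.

P = 22

Cournot with 5 identical firms: the symmetric best-response condition is 82 − 18q = 10. Each firm produces q = 4, total output Q = 20, price P = 22.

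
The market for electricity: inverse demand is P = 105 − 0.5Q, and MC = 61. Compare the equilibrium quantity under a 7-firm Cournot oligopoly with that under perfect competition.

Cournot: Q = 77; Competition: Q = 88

With 7 symmetric Cournot firms, each firm's FOC gives 105 − 4q = 61, so q = 11, Q = 7·11 = 77, and P = 66.5.
Competitive firms price at marginal cost: P = 61, giving Q = 88.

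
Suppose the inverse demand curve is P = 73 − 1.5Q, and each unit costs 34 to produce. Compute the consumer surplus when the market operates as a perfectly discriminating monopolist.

A perfectly discriminating monopolist sells every unit with P(Q) ≥ MC(Q), so output equals the competitive quantity Q = 26. Each buyer pays their reservation price, so CS = 0 and the firm captures all surplus.
CS = 0.

CS = 0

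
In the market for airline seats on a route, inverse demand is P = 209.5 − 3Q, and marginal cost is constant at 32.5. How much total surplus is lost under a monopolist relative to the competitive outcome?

DWL = 1305.375

Under competition P = MC = 32.5, so Q = (209.5 − 32.5)/3 = 59.
Monopoly sets MR = MC: 209.5 − 6Q = 32.5 ⇒ Q = 29.5, P = 209.5 − 3·29.5 = 121.
DWL is the triangle between Q = 29.5 and Q = 59: ½·(59 − 29.5)·(121 − 32.5) = 1305.375.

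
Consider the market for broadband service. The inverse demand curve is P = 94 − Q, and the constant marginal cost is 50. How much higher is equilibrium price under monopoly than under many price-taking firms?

Competitive firms price at marginal cost: P = 50, giving Q = 44.
The monopolist equates marginal revenue to marginal cost: 94 − 2Q = 50, so Q = 22. From demand, P = 72.
Change in equilibrium price: 72 − 50 = 22.

P rises by 22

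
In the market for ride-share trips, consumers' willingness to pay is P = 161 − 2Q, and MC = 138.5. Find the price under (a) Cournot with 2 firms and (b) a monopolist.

In a 2-firm Cournot equilibrium, symmetry and the first-order condition give q = (161 − 138.5)/(6) = 3.75. So Q = 7.5 and P = 146.
A monopolist chooses Q where MR = MC. MR = 161 − 4Q; setting this equal to 138.5 gives Q = 5.625 and P = 149.75.

Cournot: P = 146; Monopoly: P = 149.75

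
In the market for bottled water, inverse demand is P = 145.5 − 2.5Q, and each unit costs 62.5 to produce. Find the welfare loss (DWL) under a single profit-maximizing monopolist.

Under competition P = MC = 62.5, so Q = (145.5 − 62.5)/2.5 = 33.2.
The monopolist equates marginal revenue to marginal cost: 145.5 − 5Q = 62.5, so Q = 16.6. From demand, P = 104.
DWL is the triangle between Q = 16.6 and Q = 33.2: ½·(33.2 − 16.6)·(104 − 62.5) = 344.45.

DWL = 344.45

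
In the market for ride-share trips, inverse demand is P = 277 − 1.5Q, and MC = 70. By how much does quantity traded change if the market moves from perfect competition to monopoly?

Quantity traded falls by 69

Perfect competition: P = MC = 70, so 277 − 1.5Q = 70 and Q = 138.
Monopoly sets MR = MC: 277 − 3Q = 70 ⇒ Q = 69, P = 277 − 1.5·69 = 173.5.
Change in quantity traded: 69 − 138 = −69.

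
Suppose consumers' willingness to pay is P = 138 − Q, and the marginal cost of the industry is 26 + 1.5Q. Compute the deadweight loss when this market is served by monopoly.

DWL = 204.8

Competitive equilibrium sets price equal to marginal cost: 138 − Q = 26 + 1.5Q, so Q = 44.8 and P = 93.2.
A monopolist chooses Q where MR = MC. MR = 138 − 2Q; setting this equal to 26 + 1.5Q gives Q = 32 and P = 106.
CS = ½·(138 − 93.2)·44.8 = 1003.52; PS = (93.2·44.8 − 26·44.8 − ½·1.5·44.8²) = 1505.28; TS = 2508.8.
CS = ½·(138 − 106)·32 = 512; PS = (106·32 − 26·32 − ½·1.5·32²) = 1792; TS = 2304.
DWL = 2508.8 − 2304 = 204.8.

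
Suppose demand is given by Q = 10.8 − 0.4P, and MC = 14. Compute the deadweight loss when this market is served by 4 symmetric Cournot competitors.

DWL = 1.352

Inverting demand: P = 27 − 2.5Q.
Competitive firms price at marginal cost: P = 14, giving Q = 5.2.
In a 4-firm Cournot equilibrium, symmetry and the first-order condition give q = (27 − 14)/(12.5) = 1.04. So Q = 4.16 and P = 16.6.
DWL is the triangle between Q = 4.16 and Q = 5.2: ½·(5.2 − 4.16)·(16.6 − 14) = 1.352.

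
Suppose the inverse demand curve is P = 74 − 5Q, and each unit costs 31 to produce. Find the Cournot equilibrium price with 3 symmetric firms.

Cournot with 3 identical firms: the symmetric best-response condition is 74 − 20q = 31. Each firm produces q = 2.15, total output Q = 6.45, price P = 41.75.

P = 41.75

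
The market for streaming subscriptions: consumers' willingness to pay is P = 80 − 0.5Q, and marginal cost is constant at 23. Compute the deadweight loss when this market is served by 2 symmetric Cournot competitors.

Competitive firms price at marginal cost: P = 23, giving Q = 114.
In a 2-firm Cournot equilibrium, symmetry and the first-order condition give q = (80 − 23)/(1.5) = 38. So Q = 76 and P = 42.
DWL is the triangle between Q = 76 and Q = 114: ½·(114 − 76)·(42 − 23) = 361.

DWL = 361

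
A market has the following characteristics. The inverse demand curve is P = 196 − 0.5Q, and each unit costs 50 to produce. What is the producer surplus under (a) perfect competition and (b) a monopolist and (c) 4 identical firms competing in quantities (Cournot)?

Competitive firms price at marginal cost: P = 50, giving Q = 292.
PS = (50 − 50)·292 = 0.
Monopoly sets MR = MC: 196 − Q = 50 ⇒ Q = 146, P = 196 − 0.5·146 = 123.
PS = (123 − 50)·146 = 10658.
Cournot with 4 identical firms: the symmetric best-response condition is 196 − 2.5q = 50. Each firm produces q = 58.4, total output Q = 233.6, price P = 79.2.
PS = (79.2 − 50)·233.6 = 6821.12.

Competition: PS = 0; Monopoly: PS = 10658; Cournot: PS = 6821.12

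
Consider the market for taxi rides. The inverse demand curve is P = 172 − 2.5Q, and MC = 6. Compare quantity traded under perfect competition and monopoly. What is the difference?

Quantity traded falls by 33.2

Competitive firms price at marginal cost: P = 6, giving Q = 66.4.
A monopolist chooses Q where MR = MC. MR = 172 − 5Q; setting this equal to 6 gives Q = 33.2 and P = 89.
Change in quantity traded: 33.2 − 66.4 = −33.2.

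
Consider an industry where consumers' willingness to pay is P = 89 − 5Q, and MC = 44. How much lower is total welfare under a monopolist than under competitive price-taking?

Under competition P = MC = 44, so Q = (89 − 44)/5 = 9.
CS = ½·(89 − 44)·9 = 202.5; PS = (44 − 44)·9 = 0; TS = 202.5.
A monopolist chooses Q where MR = MC. MR = 89 − 10Q; setting this equal to 44 gives Q = 4.5 and P = 66.5.
CS = ½·(89 − 66.5)·4.5 = 50.625; PS = (66.5 − 44)·4.5 = 101.25; TS = 151.875.
Change in total welfare: 151.875 − 202.5 = −50.625.

TS falls by 50.625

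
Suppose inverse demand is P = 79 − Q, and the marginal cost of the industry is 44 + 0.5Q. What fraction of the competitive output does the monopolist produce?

Q_m/Q_c = 0.6

A monopolist chooses Q where MR = MC. MR = 79 − 2Q; setting this equal to 44 + 0.5Q gives Q = 14 and P = 65.
Competitive equilibrium sets price equal to marginal cost: 79 − Q = 44 + 0.5Q, so Q = 70/3 and P = 167/3.
Ratio Q_m/Q_c = 14/(70/3) = 0.6.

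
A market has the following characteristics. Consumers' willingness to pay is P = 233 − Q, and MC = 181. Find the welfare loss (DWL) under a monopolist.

Perfect competition: P = MC = 181, so 233 − Q = 181 and Q = 52.
The monopolist equates marginal revenue to marginal cost: 233 − 2Q = 181, so Q = 26. From demand, P = 207.
DWL is the triangle between Q = 26 and Q = 52: ½·(52 − 26)·(207 − 181) = 338.

DWL = 338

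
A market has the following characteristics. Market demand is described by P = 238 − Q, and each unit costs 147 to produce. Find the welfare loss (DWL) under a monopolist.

DWL = 1035.125

Under competition P = MC = 147, so Q = (238 − 147)/1 = 91.
Monopoly sets MR = MC: 238 − 2Q = 147 ⇒ Q = 45.5, P = 238 − 45.5 = 192.5.
DWL is the triangle between Q = 45.5 and Q = 91: ½·(91 − 45.5)·(192.5 − 147) = 1035.125.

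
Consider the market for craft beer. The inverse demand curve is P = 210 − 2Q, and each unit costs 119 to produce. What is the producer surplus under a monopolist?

Monopoly sets MR = MC: 210 − 4Q = 119 ⇒ Q = 22.75, P = 210 − 2·22.75 = 164.5.
PS = (164.5 − 119)·22.75 = 1035.125.

PS = 1035.125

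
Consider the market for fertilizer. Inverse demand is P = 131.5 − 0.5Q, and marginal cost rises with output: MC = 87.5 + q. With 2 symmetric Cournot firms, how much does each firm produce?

q_i = 17.6

Cournot with 2 identical firms: the symmetric best-response condition is 131.5 − 1.5q = 87.5 + q. Each firm produces q = 17.6, total output Q = 35.2, price P = 113.9.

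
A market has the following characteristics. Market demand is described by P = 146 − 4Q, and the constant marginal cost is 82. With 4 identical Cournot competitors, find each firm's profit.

With 4 symmetric Cournot firms, each firm's FOC gives 146 − 20q = 82, so q = 3.2, Q = 4·3.2 = 12.8, and P = 94.8.
Each firm's profit = (94.8 − 82)·3.2 = 40.96.

π_i = 40.96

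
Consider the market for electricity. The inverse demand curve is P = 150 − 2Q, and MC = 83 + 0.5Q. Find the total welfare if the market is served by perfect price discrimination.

TS = 897.8

With perfect price discrimination, output is the efficient level Q = 26.8 (where demand meets MC), but every buyer pays their willingness to pay: CS = 0 and PS = total surplus.
TS = 897.8 (equal to competitive TS).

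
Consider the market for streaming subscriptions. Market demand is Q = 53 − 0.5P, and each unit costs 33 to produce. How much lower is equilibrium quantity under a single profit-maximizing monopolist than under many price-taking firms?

Equilibrium quantity falls by 18.25

Inverting demand: P = 106 − 2Q.
Under competition P = MC = 33, so Q = (106 − 33)/2 = 36.5.
The monopolist equates marginal revenue to marginal cost: 106 − 4Q = 33, so Q = 18.25. From demand, P = 69.5.
Change in equilibrium quantity: 18.25 − 36.5 = −18.25.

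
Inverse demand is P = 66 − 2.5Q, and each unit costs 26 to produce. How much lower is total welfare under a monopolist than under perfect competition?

Under competition P = MC = 26, so Q = (66 − 26)/2.5 = 16.
CS = ½·(66 − 26)·16 = 320; PS = (26 − 26)·16 = 0; TS = 320.
A monopolist chooses Q where MR = MC. MR = 66 − 5Q; setting this equal to 26 gives Q = 8 and P = 46.
CS = ½·(66 − 46)·8 = 80; PS = (46 − 26)·8 = 160; TS = 240.
Change in total welfare: 240 − 320 = −80.

TS falls by 80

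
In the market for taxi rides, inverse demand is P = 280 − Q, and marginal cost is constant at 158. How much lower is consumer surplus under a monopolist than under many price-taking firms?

Competitive firms price at marginal cost: P = 158, giving Q = 122.
CS = ½·(280 − 158)·122 = 7442.
Monopoly sets MR = MC: 280 − 2Q = 158 ⇒ Q = 61, P = 280 − 61 = 219.
CS = ½·(280 − 219)·61 = 1860.5.
Change in consumer surplus: 1860.5 − 7442 = −5581.5.

Consumer surplus falls by 5581.5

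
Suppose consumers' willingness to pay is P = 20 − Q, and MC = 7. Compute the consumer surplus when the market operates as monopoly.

CS = 21.125

The monopolist equates marginal revenue to marginal cost: 20 − 2Q = 7, so Q = 6.5. From demand, P = 13.5.
CS = ½·(20 − 13.5)·6.5 = 21.125.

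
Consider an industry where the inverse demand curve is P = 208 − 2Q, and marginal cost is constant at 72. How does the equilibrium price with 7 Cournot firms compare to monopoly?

Cournot: P = 89; Monopoly: P = 140

In a 7-firm Cournot equilibrium, symmetry and the first-order condition give q = (208 − 72)/(16) = 8.5. So Q = 59.5 and P = 89.
Monopoly sets MR = MC: 208 − 4Q = 72 ⇒ Q = 34, P = 208 − 2·34 = 140.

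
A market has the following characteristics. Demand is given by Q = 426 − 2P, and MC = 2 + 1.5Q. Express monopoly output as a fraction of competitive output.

Q_m/Q_c = 0.8

Inverting demand: P = 213 − 0.5Q.
Monopoly sets MR = MC: 213 − Q = 2 + 1.5Q ⇒ Q = 84.4, P = 213 − 0.5·84.4 = 170.8.
Under competition P = MC: 213 − 0.5Q = 2 + 1.5Q ⇒ Q = 105.5, P = 160.25.
Ratio Q_m/Q_c = 84.4/105.5 = 0.8.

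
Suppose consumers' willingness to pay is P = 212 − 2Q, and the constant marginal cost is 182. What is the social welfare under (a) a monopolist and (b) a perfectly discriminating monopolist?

Monopoly: TS = 168.75; Perfect PD: TS = 225

The monopolist equates marginal revenue to marginal cost: 212 − 4Q = 182, so Q = 7.5. From demand, P = 197.
CS = ½·(212 − 197)·7.5 = 56.25; PS = (197 − 182)·7.5 = 112.5; TS = 168.75.
A perfectly discriminating monopolist sells every unit with P(Q) ≥ MC(Q), so output equals the competitive quantity Q = 15. Each buyer pays their reservation price, so CS = 0 and the firm captures all surplus.
TS = 225 (equal to competitive TS).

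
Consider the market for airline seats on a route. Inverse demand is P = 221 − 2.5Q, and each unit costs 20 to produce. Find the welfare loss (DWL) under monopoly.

Under competition P = MC = 20, so Q = (221 − 20)/2.5 = 80.4.
The monopolist equates marginal revenue to marginal cost: 221 − 5Q = 20, so Q = 40.2. From demand, P = 120.5.
DWL is the triangle between Q = 40.2 and Q = 80.4: ½·(80.4 − 40.2)·(120.5 − 20) = 2020.05.

DWL = 2020.05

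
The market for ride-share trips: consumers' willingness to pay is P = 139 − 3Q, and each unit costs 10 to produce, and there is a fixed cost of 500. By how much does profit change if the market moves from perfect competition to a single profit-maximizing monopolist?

π rises by 1386.75

Competitive firms price at marginal cost: P = 10, giving Q = 43.
Profit = (10 − 10)·43 − 500 = −500.
A monopolist chooses Q where MR = MC. MR = 139 − 6Q; setting this equal to 10 gives Q = 21.5 and P = 74.5.
Profit = (74.5 − 10)·21.5 − 500 = 886.75.
Change in profit: 886.75 − −500 = 1386.75.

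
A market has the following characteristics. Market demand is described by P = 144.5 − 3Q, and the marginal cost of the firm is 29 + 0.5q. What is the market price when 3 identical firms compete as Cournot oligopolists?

In a 3-firm Cournot equilibrium, symmetry and the first-order condition give q = (144.5 − 29)/(12.5) = 9.24. So Q = 27.72 and P = 61.34.

P = 61.34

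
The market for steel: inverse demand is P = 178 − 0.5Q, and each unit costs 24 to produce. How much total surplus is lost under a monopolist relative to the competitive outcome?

Under competition P = MC = 24, so Q = (178 − 24)/0.5 = 308.
The monopolist equates marginal revenue to marginal cost: 178 − Q = 24, so Q = 154. From demand, P = 101.
DWL is the triangle between Q = 154 and Q = 308: ½·(308 − 154)·(101 − 24) = 5929.

DWL = 5929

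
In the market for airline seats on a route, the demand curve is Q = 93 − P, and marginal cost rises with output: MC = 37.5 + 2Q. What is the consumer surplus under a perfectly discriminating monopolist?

CS = 0

Inverting demand: P = 93 − Q.
Under first-degree price discrimination the firm charges each unit its demand price and produces up to where P = MC, i.e. Q = 18.5. Consumer surplus is zero; producer surplus equals total surplus.
CS = 0.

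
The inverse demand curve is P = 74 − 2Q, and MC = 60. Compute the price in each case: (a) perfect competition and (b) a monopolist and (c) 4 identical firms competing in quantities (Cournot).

Competition: P = 60; Monopoly: P = 67; Cournot: P = 62.8

Perfect competition: P = MC = 60, so 74 − 2Q = 60 and Q = 7.
A monopolist chooses Q where MR = MC. MR = 74 − 4Q; setting this equal to 60 gives Q = 3.5 and P = 67.
In a 4-firm Cournot equilibrium, symmetry and the first-order condition give q = (74 − 60)/(10) = 1.4. So Q = 5.6 and P = 62.8.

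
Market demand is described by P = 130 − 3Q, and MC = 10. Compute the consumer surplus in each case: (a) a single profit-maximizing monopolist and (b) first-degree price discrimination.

Monopoly: CS = 600; Perfect PD: CS = 0

Monopoly sets MR = MC: 130 − 6Q = 10 ⇒ Q = 20, P = 130 − 3·20 = 70.
CS = ½·(130 − 70)·20 = 600.
With perfect price discrimination, output is the efficient level Q = 40 (where demand meets MC), but every buyer pays their willingness to pay: CS = 0 and PS = total surplus.
CS = 0.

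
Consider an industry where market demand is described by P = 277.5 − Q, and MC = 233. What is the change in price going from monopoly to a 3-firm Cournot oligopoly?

Monopoly sets MR = MC: 277.5 − 2Q = 233 ⇒ Q = 22.25, P = 277.5 − 22.25 = 255.25.
With 3 symmetric Cournot firms, each firm's FOC gives 277.5 − 4q = 233, so q = 11.125, Q = 3·11.125 = 33.375, and P = 244.125.
Change in price: 244.125 − 255.25 = −11.125.

Price falls by 11.125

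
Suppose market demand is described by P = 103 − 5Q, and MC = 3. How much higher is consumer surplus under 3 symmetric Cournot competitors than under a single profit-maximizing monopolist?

Monopoly sets MR = MC: 103 − 10Q = 3 ⇒ Q = 10, P = 103 − 5·10 = 53.
CS = ½·(103 − 53)·10 = 250.
With 3 symmetric Cournot firms, each firm's FOC gives 103 − 20q = 3, so q = 5, Q = 3·5 = 15, and P = 28.
CS = ½·(103 − 28)·15 = 562.5.
Change in consumer surplus: 562.5 − 250 = 312.5.

CS rises by 312.5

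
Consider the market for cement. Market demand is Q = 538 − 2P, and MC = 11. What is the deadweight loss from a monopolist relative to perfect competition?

Inverting demand: P = 269 − 0.5Q.
Competitive firms price at marginal cost: P = 11, giving Q = 516.
A monopolist chooses Q where MR = MC. MR = 269 − Q; setting this equal to 11 gives Q = 258 and P = 140.
DWL is the triangle between Q = 258 and Q = 516: ½·(516 − 258)·(140 − 11) = 16641.

DWL = 16641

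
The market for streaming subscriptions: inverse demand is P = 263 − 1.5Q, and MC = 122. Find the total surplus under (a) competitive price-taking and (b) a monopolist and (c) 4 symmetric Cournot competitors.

Perfect competition: P = MC = 122, so 263 − 1.5Q = 122 and Q = 94.
CS = ½·(263 − 122)·94 = 6627; PS = (122 − 122)·94 = 0; TS = 6627.
Monopoly sets MR = MC: 263 − 3Q = 122 ⇒ Q = 47, P = 263 − 1.5·47 = 192.5.
CS = ½·(263 − 192.5)·47 = 1656.75; PS = (192.5 − 122)·47 = 3313.5; TS = 4970.25.
With 4 symmetric Cournot firms, each firm's FOC gives 263 − 7.5q = 122, so q = 18.8, Q = 4·18.8 = 75.2, and P = 150.2.
CS = ½·(263 − 150.2)·75.2 = 4241.28; PS = (150.2 − 122)·75.2 = 2120.64; TS = 6361.92.

Competition: TS = 6627; Monopoly: TS = 4970.25; Cournot: TS = 6361.92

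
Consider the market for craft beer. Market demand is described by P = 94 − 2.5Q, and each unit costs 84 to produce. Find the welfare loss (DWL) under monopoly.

DWL = 5

Perfect competition: P = MC = 84, so 94 − 2.5Q = 84 and Q = 4.
A monopolist chooses Q where MR = MC. MR = 94 − 5Q; setting this equal to 84 gives Q = 2 and P = 89.
DWL is the triangle between Q = 2 and Q = 4: ½·(4 − 2)·(89 − 84) = 5.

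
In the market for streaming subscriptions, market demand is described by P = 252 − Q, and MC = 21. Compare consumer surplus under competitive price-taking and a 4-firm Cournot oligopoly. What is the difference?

Under competition P = MC = 21, so Q = (252 − 21)/1 = 231.
CS = ½·(252 − 21)·231 = 26680.5.
With 4 symmetric Cournot firms, each firm's FOC gives 252 − 5q = 21, so q = 46.2, Q = 4·46.2 = 184.8, and P = 67.2.
CS = ½·(252 − 67.2)·184.8 = 17075.52.
Change in consumer surplus: 17075.52 − 26680.5 = −9604.98.

Consumer surplus falls by 9604.98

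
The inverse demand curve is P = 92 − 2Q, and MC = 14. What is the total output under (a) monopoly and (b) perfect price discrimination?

A monopolist chooses Q where MR = MC. MR = 92 − 4Q; setting this equal to 14 gives Q = 19.5 and P = 53.
A perfectly discriminating monopolist sells every unit with P(Q) ≥ MC(Q), so output equals the competitive quantity Q = 39. Each buyer pays their reservation price, so CS = 0 and the firm captures all surplus.

Monopoly: Q = 19.5; Perfect PD: Q = 39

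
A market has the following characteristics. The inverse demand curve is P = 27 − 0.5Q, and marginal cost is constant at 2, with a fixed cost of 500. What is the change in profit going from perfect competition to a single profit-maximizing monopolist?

Profit rises by 312.5

Under competition P = MC = 2, so Q = (27 − 2)/0.5 = 50.
Profit = (2 − 2)·50 − 500 = −500.
Monopoly sets MR = MC: 27 − Q = 2 ⇒ Q = 25, P = 27 − 0.5·25 = 14.5.
Profit = (14.5 − 2)·25 − 500 = −187.5.
Change in profit: −187.5 − −500 = 312.5.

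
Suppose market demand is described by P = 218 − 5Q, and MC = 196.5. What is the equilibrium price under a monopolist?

P = 207.25

Monopoly sets MR = MC: 218 − 10Q = 196.5 ⇒ Q = 2.15, P = 218 − 5·2.15 = 207.25.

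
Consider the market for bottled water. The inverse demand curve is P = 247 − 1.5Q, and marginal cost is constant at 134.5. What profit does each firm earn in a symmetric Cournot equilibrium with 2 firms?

With 2 symmetric Cournot firms, each firm's FOC gives 247 − 4.5q = 134.5, so q = 25, Q = 2·25 = 50, and P = 172.
Each firm's profit = (172 − 134.5)·25 = 937.5.

π_i = 937.5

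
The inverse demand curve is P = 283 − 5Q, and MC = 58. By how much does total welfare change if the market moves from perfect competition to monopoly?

Total welfare falls by 1265.625

Perfect competition: P = MC = 58, so 283 − 5Q = 58 and Q = 45.
CS = ½·(283 − 58)·45 = 5062.5; PS = (58 − 58)·45 = 0; TS = 5062.5.
A monopolist chooses Q where MR = MC. MR = 283 − 10Q; setting this equal to 58 gives Q = 22.5 and P = 170.5.
CS = ½·(283 − 170.5)·22.5 = 1265.625; PS = (170.5 − 58)·22.5 = 2531.25; TS = 3796.875.
Change in total welfare: 3796.875 − 5062.5 = −1265.625.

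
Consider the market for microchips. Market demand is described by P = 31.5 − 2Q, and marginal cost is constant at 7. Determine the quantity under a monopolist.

Q = 6.125

Monopoly sets MR = MC: 31.5 − 4Q = 7 ⇒ Q = 6.125, P = 31.5 − 2·6.125 = 19.25.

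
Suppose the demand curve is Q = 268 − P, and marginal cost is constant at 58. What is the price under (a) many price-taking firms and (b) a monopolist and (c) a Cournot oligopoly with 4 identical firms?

Inverting demand: P = 268 − Q.
Under competition P = MC = 58, so Q = (268 − 58)/1 = 210.
Monopoly sets MR = MC: 268 − 2Q = 58 ⇒ Q = 105, P = 268 − 105 = 163.
In a 4-firm Cournot equilibrium, symmetry and the first-order condition give q = (268 − 58)/(5) = 42. So Q = 168 and P = 100.

Competition: P = 58; Monopoly: P = 163; Cournot: P = 100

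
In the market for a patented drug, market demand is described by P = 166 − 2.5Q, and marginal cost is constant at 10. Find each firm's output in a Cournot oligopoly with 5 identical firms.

q_i = 10.4

In a 5-firm Cournot equilibrium, symmetry and the first-order condition give q = (166 − 10)/(15) = 10.4. So Q = 52 and P = 36.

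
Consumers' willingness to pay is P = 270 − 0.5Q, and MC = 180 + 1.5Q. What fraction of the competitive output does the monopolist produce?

Monopoly sets MR = MC: 270 − Q = 180 + 1.5Q ⇒ Q = 36, P = 270 − 0.5·36 = 252.
Competitive equilibrium sets price equal to marginal cost: 270 − 0.5Q = 180 + 1.5Q, so Q = 45 and P = 247.5.
Ratio Q_m/Q_c = 36/45 = 0.8.

Q_m/Q_c = 0.8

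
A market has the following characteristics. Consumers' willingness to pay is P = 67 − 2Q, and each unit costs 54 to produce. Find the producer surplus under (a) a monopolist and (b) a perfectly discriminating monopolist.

Monopoly sets MR = MC: 67 − 4Q = 54 ⇒ Q = 3.25, P = 67 − 2·3.25 = 60.5.
PS = (60.5 − 54)·3.25 = 21.125.
A perfectly discriminating monopolist sells every unit with P(Q) ≥ MC(Q), so output equals the competitive quantity Q = 6.5. Each buyer pays their reservation price, so CS = 0 and the firm captures all surplus.
PS = ½·(67 − 54)·6.5 = 42.25.

Monopoly: PS = 21.125; Perfect PD: PS = 42.25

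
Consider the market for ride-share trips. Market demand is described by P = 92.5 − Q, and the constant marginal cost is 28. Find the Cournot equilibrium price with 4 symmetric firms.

Cournot with 4 identical firms: the symmetric best-response condition is 92.5 − 5q = 28. Each firm produces q = 12.9, total output Q = 51.6, price P = 40.9.

P = 40.9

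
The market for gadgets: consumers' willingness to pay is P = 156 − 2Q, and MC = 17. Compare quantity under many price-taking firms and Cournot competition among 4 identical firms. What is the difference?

Quantity falls by 13.9

Perfect competition: P = MC = 17, so 156 − 2Q = 17 and Q = 69.5.
With 4 symmetric Cournot firms, each firm's FOC gives 156 − 10q = 17, so q = 13.9, Q = 4·13.9 = 55.6, and P = 44.8.
Change in quantity: 55.6 − 69.5 = −13.9.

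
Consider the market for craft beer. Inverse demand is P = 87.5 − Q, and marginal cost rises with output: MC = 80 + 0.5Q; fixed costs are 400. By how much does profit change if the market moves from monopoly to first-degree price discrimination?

Profit rises by 7.5

The monopolist equates marginal revenue to marginal cost: 87.5 − 2Q = 80 + 0.5Q, so Q = 3. From demand, P = 84.5.
Profit = 84.5·3 − (80·3 + ½·0.5·3²) − 400 = −388.75.
Under first-degree price discrimination the firm charges each unit its demand price and produces up to where P = MC, i.e. Q = 5. Consumer surplus is zero; producer surplus equals total surplus.
PS equals the full surplus area, 18.75. Profit = 18.75 − 400 = −381.25.
Change in profit: −381.25 − −388.75 = 7.5.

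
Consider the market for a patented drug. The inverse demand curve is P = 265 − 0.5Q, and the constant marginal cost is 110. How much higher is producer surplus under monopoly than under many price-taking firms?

PS rises by 12012.5

Perfect competition: P = MC = 110, so 265 − 0.5Q = 110 and Q = 310.
PS = (110 − 110)·310 = 0.
Monopoly sets MR = MC: 265 − Q = 110 ⇒ Q = 155, P = 265 − 0.5·155 = 187.5.
PS = (187.5 − 110)·155 = 12012.5.
Change in producer surplus: 12012.5 − 0 = 12012.5.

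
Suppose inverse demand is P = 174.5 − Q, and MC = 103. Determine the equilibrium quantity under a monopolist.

Q = 35.75

The monopolist equates marginal revenue to marginal cost: 174.5 − 2Q = 103, so Q = 35.75. From demand, P = 138.75.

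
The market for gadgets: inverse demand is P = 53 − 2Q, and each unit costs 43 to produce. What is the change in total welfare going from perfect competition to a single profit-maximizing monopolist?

TS falls by 6.25

Perfect competition: P = MC = 43, so 53 − 2Q = 43 and Q = 5.
CS = ½·(53 − 43)·5 = 25; PS = (43 − 43)·5 = 0; TS = 25.
The monopolist equates marginal revenue to marginal cost: 53 − 4Q = 43, so Q = 2.5. From demand, P = 48.
CS = ½·(53 − 48)·2.5 = 6.25; PS = (48 − 43)·2.5 = 12.5; TS = 18.75.
Change in total welfare: 18.75 − 25 = −6.25.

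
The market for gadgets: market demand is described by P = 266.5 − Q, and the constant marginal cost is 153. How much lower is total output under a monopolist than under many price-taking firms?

Competitive firms price at marginal cost: P = 153, giving Q = 113.5.
Monopoly sets MR = MC: 266.5 − 2Q = 153 ⇒ Q = 56.75, P = 266.5 − 56.75 = 209.75.
Change in total output: 56.75 − 113.5 = −56.75.

Q falls by 56.75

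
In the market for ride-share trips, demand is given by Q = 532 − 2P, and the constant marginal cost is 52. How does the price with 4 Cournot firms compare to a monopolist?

Cournot: P = 94.8; Monopoly: P = 159

Inverting demand: P = 266 − 0.5Q.
With 4 symmetric Cournot firms, each firm's FOC gives 266 − 2.5q = 52, so q = 85.6, Q = 4·85.6 = 342.4, and P = 94.8.
Monopoly sets MR = MC: 266 − Q = 52 ⇒ Q = 214, P = 266 − 0.5·214 = 159.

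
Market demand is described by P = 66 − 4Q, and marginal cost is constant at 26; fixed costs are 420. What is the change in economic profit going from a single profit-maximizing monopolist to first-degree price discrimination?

Economic profit rises by 100

A monopolist chooses Q where MR = MC. MR = 66 − 8Q; setting this equal to 26 gives Q = 5 and P = 46.
Profit = (46 − 26)·5 − 420 = −320.
With perfect price discrimination, output is the efficient level Q = 10 (where demand meets MC), but every buyer pays their willingness to pay: CS = 0 and PS = total surplus.
PS equals the full surplus area, 200. Profit = 200 − 420 = −220.
Change in economic profit: −220 − −320 = 100.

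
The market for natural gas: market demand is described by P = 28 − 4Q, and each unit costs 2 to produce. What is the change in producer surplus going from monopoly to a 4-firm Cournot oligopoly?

A monopolist chooses Q where MR = MC. MR = 28 − 8Q; setting this equal to 2 gives Q = 3.25 and P = 15.
PS = (15 − 2)·3.25 = 42.25.
With 4 symmetric Cournot firms, each firm's FOC gives 28 − 20q = 2, so q = 1.3, Q = 4·1.3 = 5.2, and P = 7.2.
PS = (7.2 − 2)·5.2 = 27.04.
Change in producer surplus: 27.04 − 42.25 = −15.21.

Producer surplus falls by 15.21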